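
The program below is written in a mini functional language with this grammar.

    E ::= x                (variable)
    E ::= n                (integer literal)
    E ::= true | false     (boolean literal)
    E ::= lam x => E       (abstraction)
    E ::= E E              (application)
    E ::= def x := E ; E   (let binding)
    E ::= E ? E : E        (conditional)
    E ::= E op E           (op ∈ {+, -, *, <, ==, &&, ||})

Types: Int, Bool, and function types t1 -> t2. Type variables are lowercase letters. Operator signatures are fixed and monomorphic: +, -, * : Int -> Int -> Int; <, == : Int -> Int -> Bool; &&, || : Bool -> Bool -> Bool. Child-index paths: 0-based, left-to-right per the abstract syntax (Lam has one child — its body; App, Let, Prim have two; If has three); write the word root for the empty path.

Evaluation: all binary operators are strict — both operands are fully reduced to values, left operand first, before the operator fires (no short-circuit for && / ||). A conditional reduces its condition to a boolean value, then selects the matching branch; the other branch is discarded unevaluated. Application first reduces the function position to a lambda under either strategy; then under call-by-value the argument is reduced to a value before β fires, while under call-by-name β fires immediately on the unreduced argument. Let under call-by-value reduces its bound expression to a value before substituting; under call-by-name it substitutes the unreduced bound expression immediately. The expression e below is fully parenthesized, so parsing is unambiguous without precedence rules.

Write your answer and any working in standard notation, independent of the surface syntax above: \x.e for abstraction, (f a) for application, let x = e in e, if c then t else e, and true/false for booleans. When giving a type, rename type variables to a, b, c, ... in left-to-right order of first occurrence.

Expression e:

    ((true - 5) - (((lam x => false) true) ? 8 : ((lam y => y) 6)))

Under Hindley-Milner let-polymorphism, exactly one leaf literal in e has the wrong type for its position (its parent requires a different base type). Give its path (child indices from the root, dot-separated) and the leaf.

Trace:
  unify Bool ~ Int
  FAIL: mismatch Bool ~ Int

Answer: 0.0 : true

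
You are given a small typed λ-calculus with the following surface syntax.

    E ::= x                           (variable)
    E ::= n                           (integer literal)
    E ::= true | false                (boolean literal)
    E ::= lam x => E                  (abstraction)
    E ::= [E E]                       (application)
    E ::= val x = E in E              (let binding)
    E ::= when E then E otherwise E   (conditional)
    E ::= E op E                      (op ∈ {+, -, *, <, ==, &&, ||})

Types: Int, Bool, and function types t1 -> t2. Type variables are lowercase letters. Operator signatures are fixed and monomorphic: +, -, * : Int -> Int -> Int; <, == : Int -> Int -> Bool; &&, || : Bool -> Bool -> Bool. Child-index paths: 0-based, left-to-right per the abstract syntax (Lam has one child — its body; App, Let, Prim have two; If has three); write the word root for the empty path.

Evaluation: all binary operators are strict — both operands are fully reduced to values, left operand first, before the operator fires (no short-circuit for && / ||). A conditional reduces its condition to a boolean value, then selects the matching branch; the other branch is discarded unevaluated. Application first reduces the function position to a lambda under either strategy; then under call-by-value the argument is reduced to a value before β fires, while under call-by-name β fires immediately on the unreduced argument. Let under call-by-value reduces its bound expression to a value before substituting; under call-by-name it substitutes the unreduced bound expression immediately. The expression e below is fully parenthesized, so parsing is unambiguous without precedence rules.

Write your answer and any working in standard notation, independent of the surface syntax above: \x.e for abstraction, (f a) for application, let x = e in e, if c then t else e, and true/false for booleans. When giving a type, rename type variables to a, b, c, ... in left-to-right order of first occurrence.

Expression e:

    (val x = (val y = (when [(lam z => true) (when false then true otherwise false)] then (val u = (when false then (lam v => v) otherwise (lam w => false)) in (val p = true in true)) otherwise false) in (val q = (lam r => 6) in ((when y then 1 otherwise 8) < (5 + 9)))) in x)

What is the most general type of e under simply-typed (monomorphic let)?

Answer: Bool

Working:
\z._ : a -> Bool
  unify Bool ~ Bool
  unify Bool ~ Bool
  unify a -> Bool ~ Bool -> b
  unify a ~ Bool
  unify Bool ~ b
_ _ : Bool
  unify Bool ~ Bool
  unify Bool ~ Bool
v : c
\v._ : c -> c
\w._ : d -> Bool
  unify c -> c ~ d -> Bool
  unify c ~ d
  unify d ~ Bool
let u : Bool -> Bool
let p : Bool
  unify Bool ~ Bool
let y : Bool
\r._ : e -> Int
let q : e -> Int
y : Bool
  unify Bool ~ Bool
  unify Int ~ Int
  unify Int ~ Int
  unify Int ~ Int
  unify Int ~ Int
  unify Int ~ Int
let x : Bool
x : Bool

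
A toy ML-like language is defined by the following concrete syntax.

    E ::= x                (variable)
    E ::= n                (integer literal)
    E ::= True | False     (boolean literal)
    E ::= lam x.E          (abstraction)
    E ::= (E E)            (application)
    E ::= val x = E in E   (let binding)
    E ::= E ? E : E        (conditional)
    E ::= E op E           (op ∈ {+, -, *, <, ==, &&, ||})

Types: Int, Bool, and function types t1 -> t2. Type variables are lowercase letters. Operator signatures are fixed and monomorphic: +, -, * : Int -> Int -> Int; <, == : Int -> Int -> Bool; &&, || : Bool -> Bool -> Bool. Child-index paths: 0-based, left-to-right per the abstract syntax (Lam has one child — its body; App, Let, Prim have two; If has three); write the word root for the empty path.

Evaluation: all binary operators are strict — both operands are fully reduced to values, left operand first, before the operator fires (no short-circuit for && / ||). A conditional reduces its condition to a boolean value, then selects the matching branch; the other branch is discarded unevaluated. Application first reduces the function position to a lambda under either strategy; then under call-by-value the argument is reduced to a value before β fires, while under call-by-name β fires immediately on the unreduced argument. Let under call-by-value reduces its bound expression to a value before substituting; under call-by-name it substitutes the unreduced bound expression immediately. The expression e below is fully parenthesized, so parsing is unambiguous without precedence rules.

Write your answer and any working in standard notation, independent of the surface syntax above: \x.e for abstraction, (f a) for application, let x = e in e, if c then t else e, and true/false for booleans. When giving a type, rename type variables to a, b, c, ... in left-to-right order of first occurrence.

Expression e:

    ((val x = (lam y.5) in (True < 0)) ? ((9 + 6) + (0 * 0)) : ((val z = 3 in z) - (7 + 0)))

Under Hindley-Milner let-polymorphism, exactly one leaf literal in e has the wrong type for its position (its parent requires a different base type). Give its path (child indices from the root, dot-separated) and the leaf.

Answer: 0.1.0 : true

Derivation:
\y._ : a -> Int
let x : forall. a -> Int
  unify Bool ~ Int
  FAIL: mismatch Bool ~ Int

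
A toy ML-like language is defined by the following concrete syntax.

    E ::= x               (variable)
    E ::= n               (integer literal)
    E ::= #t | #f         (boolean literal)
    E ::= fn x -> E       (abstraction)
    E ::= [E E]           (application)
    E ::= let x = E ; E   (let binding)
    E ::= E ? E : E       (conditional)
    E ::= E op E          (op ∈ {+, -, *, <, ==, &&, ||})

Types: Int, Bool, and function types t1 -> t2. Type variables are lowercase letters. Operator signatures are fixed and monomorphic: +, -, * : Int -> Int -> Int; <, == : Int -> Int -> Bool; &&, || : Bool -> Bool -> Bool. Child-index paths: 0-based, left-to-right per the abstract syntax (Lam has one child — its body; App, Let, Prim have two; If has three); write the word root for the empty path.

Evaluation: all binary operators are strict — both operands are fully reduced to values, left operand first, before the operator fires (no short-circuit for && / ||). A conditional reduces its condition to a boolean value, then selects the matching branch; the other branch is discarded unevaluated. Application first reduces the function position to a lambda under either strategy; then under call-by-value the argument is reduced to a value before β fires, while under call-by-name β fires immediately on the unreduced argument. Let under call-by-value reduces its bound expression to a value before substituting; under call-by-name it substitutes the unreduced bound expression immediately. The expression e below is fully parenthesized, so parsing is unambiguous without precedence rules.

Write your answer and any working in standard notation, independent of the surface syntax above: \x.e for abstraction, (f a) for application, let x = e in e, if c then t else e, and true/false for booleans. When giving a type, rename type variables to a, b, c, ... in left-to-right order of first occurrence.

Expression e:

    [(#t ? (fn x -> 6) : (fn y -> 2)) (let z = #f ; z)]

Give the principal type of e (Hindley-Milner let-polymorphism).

Answer: Int

Trace:
  unify Bool ~ Bool
\x._ : a -> Int
\y._ : b -> Int
  unify a -> Int ~ b -> Int
  unify a ~ b
  unify Int ~ Int
let z : Bool
z : Bool
  unify b -> Int ~ Bool -> c
  unify b ~ Bool
  unify Int ~ c
_ _ : Int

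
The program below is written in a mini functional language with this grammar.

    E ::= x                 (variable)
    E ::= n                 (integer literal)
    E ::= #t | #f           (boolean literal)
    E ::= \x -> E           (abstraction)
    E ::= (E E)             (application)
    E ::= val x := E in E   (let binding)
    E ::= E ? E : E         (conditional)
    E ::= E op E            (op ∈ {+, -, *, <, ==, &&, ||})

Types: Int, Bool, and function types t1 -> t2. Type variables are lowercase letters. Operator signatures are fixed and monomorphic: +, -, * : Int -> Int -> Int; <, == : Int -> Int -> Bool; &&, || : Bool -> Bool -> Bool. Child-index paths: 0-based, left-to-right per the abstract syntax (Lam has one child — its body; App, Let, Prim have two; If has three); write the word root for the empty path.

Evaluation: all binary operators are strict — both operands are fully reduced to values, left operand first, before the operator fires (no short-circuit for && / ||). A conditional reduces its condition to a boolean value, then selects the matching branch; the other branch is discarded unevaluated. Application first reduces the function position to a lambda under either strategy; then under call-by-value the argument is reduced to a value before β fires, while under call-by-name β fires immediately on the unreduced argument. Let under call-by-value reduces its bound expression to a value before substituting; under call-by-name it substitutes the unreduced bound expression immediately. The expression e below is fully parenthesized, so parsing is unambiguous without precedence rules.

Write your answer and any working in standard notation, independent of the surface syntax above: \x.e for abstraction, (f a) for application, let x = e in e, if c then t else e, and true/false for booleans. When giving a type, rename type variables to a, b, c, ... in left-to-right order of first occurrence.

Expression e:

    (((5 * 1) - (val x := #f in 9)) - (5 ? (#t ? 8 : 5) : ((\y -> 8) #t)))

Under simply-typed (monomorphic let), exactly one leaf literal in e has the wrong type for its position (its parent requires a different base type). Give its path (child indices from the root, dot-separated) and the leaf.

Derivation:
  unify Int ~ Int
  unify Int ~ Int
  unify Int ~ Int
let x : Bool
  unify Int ~ Int
  unify Int ~ Int
  unify Int ~ Bool
  FAIL: mismatch Int ~ Bool

Answer: 1.0 : 5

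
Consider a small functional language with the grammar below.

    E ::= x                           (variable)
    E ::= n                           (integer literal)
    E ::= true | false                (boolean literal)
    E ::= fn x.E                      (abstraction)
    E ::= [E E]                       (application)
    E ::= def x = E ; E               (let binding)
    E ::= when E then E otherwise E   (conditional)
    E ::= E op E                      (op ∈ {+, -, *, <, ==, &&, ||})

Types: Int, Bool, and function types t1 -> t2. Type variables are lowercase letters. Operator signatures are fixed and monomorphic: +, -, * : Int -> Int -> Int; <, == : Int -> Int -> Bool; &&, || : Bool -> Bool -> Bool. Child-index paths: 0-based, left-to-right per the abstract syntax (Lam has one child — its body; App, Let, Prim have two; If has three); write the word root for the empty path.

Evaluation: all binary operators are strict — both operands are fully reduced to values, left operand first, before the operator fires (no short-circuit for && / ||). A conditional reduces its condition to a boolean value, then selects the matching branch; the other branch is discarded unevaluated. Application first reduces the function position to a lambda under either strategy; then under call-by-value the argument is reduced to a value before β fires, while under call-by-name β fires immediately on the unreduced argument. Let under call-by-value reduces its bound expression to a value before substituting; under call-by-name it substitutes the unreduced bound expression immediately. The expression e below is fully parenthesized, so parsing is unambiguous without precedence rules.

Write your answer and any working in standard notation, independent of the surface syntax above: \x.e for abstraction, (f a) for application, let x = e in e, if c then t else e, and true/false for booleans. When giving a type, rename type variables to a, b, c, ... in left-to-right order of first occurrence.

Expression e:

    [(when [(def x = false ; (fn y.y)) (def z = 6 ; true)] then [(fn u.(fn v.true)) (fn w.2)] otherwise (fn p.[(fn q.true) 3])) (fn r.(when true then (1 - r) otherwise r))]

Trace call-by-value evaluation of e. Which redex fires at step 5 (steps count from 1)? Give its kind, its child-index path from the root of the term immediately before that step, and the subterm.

Answer: beta at 0 : ((\u.(\v.true)) (\w.2))

Trace:
step 0: ((if ((let x = false in (\y.y)) (let z = 6 in true)) then ((\u.(\v.true)) (\w.2)) else (\p.((\q.true) 3))) (\r.(if true then (1 - r) else r)))
step 1: [let@0.0.0] ((if ((\y.y) (let z = 6 in true)) then ((\u.(\v.true)) (\w.2)) else (\p.((\q.true) 3))) (\r.(if true then (1 - r) else r)))
step 2: [let@0.0.1] ((if ((\y.y) true) then ((\u.(\v.true)) (\w.2)) else (\p.((\q.true) 3))) (\r.(if true then (1 - r) else r)))
step 3: [beta@0.0] ((if true then ((\u.(\v.true)) (\w.2)) else (\p.((\q.true) 3))) (\r.(if true then (1 - r) else r)))
step 4: [if@0] (((\u.(\v.true)) (\w.2)) (\r.(if true then (1 - r) else r)))
step 5: [beta@0] ((\v.true) (\r.(if true then (1 - r) else r)))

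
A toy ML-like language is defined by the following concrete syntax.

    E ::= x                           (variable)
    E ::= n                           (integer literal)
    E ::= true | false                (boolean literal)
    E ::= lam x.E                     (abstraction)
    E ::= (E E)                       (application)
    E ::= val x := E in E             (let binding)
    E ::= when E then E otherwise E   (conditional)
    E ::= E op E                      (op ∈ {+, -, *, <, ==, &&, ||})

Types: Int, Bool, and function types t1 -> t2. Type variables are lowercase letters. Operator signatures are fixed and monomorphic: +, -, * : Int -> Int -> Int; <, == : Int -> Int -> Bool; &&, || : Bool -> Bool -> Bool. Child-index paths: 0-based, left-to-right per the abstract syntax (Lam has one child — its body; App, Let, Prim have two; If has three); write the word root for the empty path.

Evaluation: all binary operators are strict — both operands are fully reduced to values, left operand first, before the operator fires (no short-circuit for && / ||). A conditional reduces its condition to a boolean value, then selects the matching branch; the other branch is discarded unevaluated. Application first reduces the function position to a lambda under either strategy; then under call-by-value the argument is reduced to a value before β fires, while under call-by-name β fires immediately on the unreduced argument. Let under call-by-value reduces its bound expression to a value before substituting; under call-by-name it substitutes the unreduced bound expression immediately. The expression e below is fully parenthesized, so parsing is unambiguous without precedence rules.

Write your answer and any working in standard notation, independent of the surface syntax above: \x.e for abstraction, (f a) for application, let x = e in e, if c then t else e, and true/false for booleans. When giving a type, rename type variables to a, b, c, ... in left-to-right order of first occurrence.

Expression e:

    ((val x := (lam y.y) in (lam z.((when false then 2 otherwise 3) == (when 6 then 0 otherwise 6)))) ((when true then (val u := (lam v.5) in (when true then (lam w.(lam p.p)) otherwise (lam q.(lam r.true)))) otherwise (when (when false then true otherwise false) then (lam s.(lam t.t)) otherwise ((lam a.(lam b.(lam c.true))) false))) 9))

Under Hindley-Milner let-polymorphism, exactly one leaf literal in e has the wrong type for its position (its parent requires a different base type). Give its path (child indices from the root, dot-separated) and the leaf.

Answer: 0.1.0.1.0 : 6

Working:
y : a
\y._ : a -> a
let x : forall. a -> a
  unify Bool ~ Bool
  unify Int ~ Int
  unify Int ~ Int
  unify Int ~ Bool
  FAIL: mismatch Int ~ Bool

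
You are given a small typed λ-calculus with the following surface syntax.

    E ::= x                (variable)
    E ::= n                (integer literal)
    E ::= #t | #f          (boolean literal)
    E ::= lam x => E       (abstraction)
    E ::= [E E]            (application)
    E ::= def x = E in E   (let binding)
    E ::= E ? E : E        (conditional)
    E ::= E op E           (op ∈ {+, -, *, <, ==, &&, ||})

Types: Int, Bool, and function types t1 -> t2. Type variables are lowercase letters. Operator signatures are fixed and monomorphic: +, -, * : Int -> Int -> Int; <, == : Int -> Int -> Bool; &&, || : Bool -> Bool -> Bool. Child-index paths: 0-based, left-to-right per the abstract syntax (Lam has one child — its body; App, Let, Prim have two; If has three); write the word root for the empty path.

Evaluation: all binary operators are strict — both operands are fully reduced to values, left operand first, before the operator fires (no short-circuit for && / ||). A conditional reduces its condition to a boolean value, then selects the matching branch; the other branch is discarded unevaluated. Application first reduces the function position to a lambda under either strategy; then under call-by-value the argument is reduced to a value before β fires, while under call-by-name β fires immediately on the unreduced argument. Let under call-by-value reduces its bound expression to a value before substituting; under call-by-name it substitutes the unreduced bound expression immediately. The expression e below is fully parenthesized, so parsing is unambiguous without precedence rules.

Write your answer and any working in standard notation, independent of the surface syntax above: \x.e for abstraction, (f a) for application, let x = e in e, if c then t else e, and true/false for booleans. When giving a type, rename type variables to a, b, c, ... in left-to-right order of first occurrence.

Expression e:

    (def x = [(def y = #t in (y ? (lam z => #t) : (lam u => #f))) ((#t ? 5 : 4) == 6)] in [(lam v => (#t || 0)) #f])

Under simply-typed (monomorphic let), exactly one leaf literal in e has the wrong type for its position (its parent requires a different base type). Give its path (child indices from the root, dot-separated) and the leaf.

Answer: 1.0.0.1 : 0

Derivation:
let y : Bool
y : Bool
  unify Bool ~ Bool
\z._ : a -> Bool
\u._ : b -> Bool
  unify a -> Bool ~ b -> Bool
  unify a ~ b
  unify Bool ~ Bool
  unify Bool ~ Bool
  unify Int ~ Int
  unify Int ~ Int
  unify Int ~ Int
  unify b -> Bool ~ Bool -> c
  unify b ~ Bool
  unify Bool ~ c
_ _ : Bool
let x : Bool
  unify Bool ~ Bool
  unify Int ~ Bool
  FAIL: mismatch Int ~ Bool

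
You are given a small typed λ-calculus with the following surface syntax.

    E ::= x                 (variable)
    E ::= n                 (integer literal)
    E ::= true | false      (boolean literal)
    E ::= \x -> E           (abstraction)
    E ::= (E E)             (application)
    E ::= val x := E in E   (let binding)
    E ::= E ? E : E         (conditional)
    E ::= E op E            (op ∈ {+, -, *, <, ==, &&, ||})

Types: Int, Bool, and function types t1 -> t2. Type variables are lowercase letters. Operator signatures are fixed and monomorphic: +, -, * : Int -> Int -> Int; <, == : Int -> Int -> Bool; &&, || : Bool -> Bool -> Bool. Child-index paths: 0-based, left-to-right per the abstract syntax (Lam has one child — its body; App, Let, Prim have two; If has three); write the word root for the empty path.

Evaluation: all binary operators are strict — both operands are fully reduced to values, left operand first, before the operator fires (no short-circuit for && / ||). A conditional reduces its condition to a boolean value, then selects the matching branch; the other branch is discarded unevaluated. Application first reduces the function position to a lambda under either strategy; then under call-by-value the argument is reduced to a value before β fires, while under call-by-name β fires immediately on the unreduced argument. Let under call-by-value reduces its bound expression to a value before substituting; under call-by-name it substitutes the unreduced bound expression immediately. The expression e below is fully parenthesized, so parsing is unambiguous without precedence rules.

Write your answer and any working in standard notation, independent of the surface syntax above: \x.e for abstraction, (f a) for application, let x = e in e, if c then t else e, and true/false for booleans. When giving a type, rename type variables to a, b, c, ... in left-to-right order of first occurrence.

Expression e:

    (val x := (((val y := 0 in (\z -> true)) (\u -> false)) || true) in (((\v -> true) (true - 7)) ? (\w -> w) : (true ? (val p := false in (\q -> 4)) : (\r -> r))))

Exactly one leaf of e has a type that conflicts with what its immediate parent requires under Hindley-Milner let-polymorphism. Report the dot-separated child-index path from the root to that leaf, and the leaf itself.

Derivation:
let y : Int
\z._ : a -> Bool
\u._ : b -> Bool
  unify a -> Bool ~ (b -> Bool) -> c
  unify a ~ b -> Bool
  unify Bool ~ c
_ _ : Bool
  unify Bool ~ Bool
  unify Bool ~ Bool
let x : Bool
\v._ : d -> Bool
  unify Bool ~ Int
  FAIL: mismatch Bool ~ Int

Answer: 1.0.1.0 : true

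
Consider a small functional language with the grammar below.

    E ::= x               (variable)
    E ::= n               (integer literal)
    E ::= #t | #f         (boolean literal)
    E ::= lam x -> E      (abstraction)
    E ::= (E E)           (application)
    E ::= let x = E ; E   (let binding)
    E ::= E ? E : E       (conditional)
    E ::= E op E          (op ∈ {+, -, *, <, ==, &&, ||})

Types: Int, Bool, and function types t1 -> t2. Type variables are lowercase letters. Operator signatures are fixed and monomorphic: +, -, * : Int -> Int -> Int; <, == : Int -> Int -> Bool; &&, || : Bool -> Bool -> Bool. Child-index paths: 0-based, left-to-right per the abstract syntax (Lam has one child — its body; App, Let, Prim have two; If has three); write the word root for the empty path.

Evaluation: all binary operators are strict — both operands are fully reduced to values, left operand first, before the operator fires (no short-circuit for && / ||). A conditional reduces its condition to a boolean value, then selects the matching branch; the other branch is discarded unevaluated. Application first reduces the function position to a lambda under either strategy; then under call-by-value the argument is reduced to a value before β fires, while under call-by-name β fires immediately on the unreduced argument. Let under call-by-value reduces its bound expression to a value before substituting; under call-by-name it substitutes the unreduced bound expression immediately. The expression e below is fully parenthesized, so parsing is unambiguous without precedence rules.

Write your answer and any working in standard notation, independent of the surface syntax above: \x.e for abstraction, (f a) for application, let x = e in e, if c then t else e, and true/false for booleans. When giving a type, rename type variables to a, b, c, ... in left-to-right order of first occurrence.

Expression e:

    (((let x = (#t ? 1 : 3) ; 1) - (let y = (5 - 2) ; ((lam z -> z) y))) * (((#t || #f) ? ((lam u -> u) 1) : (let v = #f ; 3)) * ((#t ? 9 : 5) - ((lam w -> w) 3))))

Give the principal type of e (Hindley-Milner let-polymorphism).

Answer: Int

Trace:
  unify Bool ~ Bool
  unify Int ~ Int
let x : Int
  unify Int ~ Int
  unify Int ~ Int
  unify Int ~ Int
let y : Int
z : a
\z._ : a -> a
y : Int
  unify a -> a ~ Int -> b
  unify a ~ Int
  unify Int ~ b
_ _ : Int
  unify Int ~ Int
  unify Int ~ Int
  unify Bool ~ Bool
  unify Bool ~ Bool
  unify Bool ~ Bool
u : c
\u._ : c -> c
  unify c -> c ~ Int -> d
  unify c ~ Int
  unify Int ~ d
_ _ : Int
let v : Bool
  unify Int ~ Int
  unify Int ~ Int
  unify Bool ~ Bool
  unify Int ~ Int
  unify Int ~ Int
w : e
\w._ : e -> e
  unify e -> e ~ Int -> f
  unify e ~ Int
  unify Int ~ f
_ _ : Int
  unify Int ~ Int
  unify Int ~ Int
  unify Int ~ Int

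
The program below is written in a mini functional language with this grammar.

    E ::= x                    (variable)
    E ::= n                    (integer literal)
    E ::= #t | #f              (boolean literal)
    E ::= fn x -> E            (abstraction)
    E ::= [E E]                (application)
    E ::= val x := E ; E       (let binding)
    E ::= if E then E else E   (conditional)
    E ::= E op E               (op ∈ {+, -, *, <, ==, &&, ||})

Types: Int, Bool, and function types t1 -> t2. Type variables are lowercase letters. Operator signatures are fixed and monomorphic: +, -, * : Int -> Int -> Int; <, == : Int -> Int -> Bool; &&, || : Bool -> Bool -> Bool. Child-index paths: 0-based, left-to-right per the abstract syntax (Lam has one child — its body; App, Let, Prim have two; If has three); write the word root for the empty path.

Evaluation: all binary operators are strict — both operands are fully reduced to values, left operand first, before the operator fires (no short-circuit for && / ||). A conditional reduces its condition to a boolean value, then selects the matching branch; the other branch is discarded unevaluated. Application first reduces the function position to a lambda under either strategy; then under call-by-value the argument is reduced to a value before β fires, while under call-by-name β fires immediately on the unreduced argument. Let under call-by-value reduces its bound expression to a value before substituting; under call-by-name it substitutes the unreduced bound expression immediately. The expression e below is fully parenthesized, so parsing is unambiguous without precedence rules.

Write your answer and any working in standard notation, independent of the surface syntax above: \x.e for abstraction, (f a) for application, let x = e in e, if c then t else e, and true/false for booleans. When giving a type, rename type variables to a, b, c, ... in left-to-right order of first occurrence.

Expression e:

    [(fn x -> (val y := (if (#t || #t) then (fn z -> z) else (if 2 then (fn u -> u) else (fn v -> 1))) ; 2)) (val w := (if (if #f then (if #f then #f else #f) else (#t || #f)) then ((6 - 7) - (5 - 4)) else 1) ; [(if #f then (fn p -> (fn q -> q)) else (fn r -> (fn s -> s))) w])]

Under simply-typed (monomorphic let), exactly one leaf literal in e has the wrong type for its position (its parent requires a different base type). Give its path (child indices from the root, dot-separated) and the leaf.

Answer: 0.0.0.2.0 : 2

Working:
  unify Bool ~ Bool
  unify Bool ~ Bool
  unify Bool ~ Bool
z : b
\z._ : b -> b
  unify Int ~ Bool
  FAIL: mismatch Int ~ Bool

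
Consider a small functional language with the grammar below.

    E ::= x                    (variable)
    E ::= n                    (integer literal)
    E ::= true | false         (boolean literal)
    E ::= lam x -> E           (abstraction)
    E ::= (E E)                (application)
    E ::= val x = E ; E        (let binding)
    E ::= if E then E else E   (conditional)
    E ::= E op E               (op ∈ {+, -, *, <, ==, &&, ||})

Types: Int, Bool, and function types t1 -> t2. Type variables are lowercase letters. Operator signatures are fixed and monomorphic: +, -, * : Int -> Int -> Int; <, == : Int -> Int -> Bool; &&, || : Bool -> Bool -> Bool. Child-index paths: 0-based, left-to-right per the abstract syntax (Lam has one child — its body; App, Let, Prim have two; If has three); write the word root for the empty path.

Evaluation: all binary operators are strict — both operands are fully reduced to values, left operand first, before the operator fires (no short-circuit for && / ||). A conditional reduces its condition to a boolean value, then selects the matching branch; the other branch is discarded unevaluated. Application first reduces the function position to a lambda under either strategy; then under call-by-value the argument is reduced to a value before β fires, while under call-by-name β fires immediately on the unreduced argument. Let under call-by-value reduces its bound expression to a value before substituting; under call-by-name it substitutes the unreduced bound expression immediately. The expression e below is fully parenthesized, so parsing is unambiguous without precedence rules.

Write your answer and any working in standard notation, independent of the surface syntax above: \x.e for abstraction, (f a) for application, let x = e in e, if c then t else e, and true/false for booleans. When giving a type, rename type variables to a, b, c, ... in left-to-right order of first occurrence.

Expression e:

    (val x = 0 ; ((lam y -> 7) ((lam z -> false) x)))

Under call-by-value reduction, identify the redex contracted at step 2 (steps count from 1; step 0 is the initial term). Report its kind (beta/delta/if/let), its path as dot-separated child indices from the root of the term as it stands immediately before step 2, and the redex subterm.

Derivation:
step 0: (let x = 0 in ((\y.7) ((\z.false) x)))
step 1: [let@root] ((\y.7) ((\z.false) 0))
step 2: [beta@1] ((\y.7) false)

Answer: beta at 1 : ((\z.false) 0)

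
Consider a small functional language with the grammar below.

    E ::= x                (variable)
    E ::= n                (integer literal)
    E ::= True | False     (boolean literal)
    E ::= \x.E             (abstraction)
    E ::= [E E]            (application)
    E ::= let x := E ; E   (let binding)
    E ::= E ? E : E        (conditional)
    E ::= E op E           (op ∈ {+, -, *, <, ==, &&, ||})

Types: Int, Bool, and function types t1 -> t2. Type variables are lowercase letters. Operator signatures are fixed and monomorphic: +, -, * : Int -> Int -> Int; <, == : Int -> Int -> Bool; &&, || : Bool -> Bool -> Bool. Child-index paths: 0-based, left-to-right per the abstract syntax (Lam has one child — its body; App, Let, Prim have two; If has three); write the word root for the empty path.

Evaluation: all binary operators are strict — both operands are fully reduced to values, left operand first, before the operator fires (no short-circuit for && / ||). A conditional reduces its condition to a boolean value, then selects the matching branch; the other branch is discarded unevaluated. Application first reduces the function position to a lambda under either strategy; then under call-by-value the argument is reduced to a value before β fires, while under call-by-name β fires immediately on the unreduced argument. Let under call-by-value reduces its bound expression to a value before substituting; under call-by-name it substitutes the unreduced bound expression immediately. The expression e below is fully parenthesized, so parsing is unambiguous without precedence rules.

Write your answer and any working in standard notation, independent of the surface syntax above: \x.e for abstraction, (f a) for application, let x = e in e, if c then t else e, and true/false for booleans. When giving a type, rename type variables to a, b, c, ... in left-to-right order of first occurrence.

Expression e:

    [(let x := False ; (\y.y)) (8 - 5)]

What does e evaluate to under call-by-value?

Derivation:
step 0: ((let x = false in (\y.y)) (8 - 5))
step 1: [let@0] ((\y.y) (8 - 5))
step 2: [delta@1] ((\y.y) 3)
step 3: [beta@root] 3

Answer: 3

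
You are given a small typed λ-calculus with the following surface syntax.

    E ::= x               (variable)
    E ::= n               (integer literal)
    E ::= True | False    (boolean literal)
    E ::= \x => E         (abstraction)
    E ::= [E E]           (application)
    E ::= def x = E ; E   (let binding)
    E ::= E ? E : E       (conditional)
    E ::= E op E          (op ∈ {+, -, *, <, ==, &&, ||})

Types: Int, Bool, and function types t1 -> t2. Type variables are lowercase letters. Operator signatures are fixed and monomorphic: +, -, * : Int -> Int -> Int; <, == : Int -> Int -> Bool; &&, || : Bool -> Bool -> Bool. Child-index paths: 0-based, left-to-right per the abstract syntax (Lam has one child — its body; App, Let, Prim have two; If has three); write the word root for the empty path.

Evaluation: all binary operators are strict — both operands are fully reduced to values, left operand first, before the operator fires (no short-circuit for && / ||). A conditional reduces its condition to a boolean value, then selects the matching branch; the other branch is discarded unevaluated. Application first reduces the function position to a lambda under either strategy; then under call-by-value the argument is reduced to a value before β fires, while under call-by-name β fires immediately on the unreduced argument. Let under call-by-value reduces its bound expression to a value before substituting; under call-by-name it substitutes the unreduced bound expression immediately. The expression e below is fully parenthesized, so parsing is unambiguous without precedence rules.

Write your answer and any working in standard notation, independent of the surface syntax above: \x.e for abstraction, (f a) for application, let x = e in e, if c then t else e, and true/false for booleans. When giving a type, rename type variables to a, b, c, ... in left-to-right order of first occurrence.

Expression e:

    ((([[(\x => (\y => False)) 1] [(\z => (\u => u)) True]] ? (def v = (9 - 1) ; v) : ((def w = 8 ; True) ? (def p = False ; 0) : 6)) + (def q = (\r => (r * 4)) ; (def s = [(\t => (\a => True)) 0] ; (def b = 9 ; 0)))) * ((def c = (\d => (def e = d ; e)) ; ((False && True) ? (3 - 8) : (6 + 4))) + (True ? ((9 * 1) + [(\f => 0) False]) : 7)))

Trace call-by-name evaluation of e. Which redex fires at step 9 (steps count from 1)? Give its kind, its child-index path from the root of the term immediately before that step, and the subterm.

Derivation:
step 0: (((if (((\x.(\y.false)) 1) ((\z.(\u.u)) true)) then (let v = (9 - 1) in v) else (if (let w = 8 in true) then (let p = false in 0) else 6)) + (let q = (\r.(r * 4)) in (let s = ((\t.(\a.true)) 0) in (let b = 9 in 0)))) * ((let c = (\d.(let e = d in e)) in (if (false && true) then (3 - 8) else (6 + 4))) + (if true then ((9 * 1) + ((\f.0) false)) else 7)))
step 1: [beta@0.0.0.0] (((if ((\y.false) ((\z.(\u.u)) true)) then (let v = (9 - 1) in v) else (if (let w = 8 in true) then (let p = false in 0) else 6)) + (let q = (\r.(r * 4)) in (let s = ((\t.(\a.true)) 0) in (let b = 9 in 0)))) * ((let c = (\d.(let e = d in e)) in (if (false && true) then (3 - 8) else (6 + 4))) + (if true then ((9 * 1) + ((\f.0) false)) else 7)))
step 2: [beta@0.0.0] (((if false then (let v = (9 - 1) in v) else (if (let w = 8 in true) then (let p = false in 0) else 6)) + (let q = (\r.(r * 4)) in (let s = ((\t.(\a.true)) 0) in (let b = 9 in 0)))) * ((let c = (\d.(let e = d in e)) in (if (false && true) then (3 - 8) else (6 + 4))) + (if true then ((9 * 1) + ((\f.0) false)) else 7)))
step 3: [if@0.0] (((if (let w = 8 in true) then (let p = false in 0) else 6) + (let q = (\r.(r * 4)) in (let s = ((\t.(\a.true)) 0) in (let b = 9 in 0)))) * ((let c = (\d.(let e = d in e)) in (if (false && true) then (3 - 8) else (6 + 4))) + (if true then ((9 * 1) + ((\f.0) false)) else 7)))
step 4: [let@0.0.0] (((if true then (let p = false in 0) else 6) + (let q = (\r.(r * 4)) in (let s = ((\t.(\a.true)) 0) in (let b = 9 in 0)))) * ((let c = (\d.(let e = d in e)) in (if (false && true) then (3 - 8) else (6 + 4))) + (if true then ((9 * 1) + ((\f.0) false)) else 7)))
step 5: [if@0.0] (((let p = false in 0) + (let q = (\r.(r * 4)) in (let s = ((\t.(\a.true)) 0) in (let b = 9 in 0)))) * ((let c = (\d.(let e = d in e)) in (if (false && true) then (3 - 8) else (6 + 4))) + (if true then ((9 * 1) + ((\f.0) false)) else 7)))
step 6: [let@0.0] ((0 + (let q = (\r.(r * 4)) in (let s = ((\t.(\a.true)) 0) in (let b = 9 in 0)))) * ((let c = (\d.(let e = d in e)) in (if (false && true) then (3 - 8) else (6 + 4))) + (if true then ((9 * 1) + ((\f.0) false)) else 7)))
step 7: [let@0.1] ((0 + (let s = ((\t.(\a.true)) 0) in (let b = 9 in 0))) * ((let c = (\d.(let e = d in e)) in (if (false && true) then (3 - 8) else (6 + 4))) + (if true then ((9 * 1) + ((\f.0) false)) else 7)))
step 8: [let@0.1] ((0 + (let b = 9 in 0)) * ((let c = (\d.(let e = d in e)) in (if (false && true) then (3 - 8) else (6 + 4))) + (if true then ((9 * 1) + ((\f.0) false)) else 7)))
step 9: [let@0.1] ((0 + 0) * ((let c = (\d.(let e = d in e)) in (if (false && true) then (3 - 8) else (6 + 4))) + (if true then ((9 * 1) + ((\f.0) false)) else 7)))

Answer: let at 0.1 : (let b = 9 in 0)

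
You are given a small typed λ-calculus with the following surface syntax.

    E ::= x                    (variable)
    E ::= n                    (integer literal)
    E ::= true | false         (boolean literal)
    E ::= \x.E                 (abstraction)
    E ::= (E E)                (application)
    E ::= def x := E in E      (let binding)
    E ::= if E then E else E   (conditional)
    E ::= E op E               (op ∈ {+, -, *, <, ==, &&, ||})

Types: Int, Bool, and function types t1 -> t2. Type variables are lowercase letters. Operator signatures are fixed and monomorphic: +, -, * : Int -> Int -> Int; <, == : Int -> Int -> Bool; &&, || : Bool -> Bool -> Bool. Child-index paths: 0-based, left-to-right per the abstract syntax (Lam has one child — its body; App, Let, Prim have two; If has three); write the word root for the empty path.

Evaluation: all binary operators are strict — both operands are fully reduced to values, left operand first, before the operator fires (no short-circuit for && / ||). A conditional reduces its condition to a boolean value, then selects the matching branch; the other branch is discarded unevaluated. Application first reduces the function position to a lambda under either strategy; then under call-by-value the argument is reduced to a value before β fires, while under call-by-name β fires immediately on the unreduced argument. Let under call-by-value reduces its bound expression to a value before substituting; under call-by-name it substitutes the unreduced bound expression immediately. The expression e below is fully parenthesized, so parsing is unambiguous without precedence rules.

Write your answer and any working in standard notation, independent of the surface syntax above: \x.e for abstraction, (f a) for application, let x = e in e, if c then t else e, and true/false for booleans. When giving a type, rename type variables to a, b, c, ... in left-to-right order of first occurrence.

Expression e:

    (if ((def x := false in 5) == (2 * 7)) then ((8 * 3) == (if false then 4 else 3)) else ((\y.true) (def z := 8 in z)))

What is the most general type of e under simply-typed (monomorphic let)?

Answer: Bool

Trace:
let x : Bool
  unify Int ~ Int
  unify Int ~ Int
  unify Int ~ Int
  unify Int ~ Int
  unify Bool ~ Bool
  unify Int ~ Int
  unify Int ~ Int
  unify Int ~ Int
  unify Bool ~ Bool
  unify Int ~ Int
  unify Int ~ Int
\y._ : a -> Bool
let z : Int
z : Int
  unify a -> Bool ~ Int -> b
  unify a ~ Int
  unify Bool ~ b
_ _ : Bool
  unify Bool ~ Bool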